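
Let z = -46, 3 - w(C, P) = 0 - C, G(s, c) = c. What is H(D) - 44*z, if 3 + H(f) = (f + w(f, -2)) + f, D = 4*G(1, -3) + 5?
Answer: 2003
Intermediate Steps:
w(C, P) = 3 + C (w(C, P) = 3 - (0 - C) = 3 - (-1)*C = 3 + C)
D = -7 (D = 4*(-3) + 5 = -12 + 5 = -7)
H(f) = 3*f (H(f) = -3 + ((f + (3 + f)) + f) = -3 + ((3 + 2*f) + f) = -3 + (3 + 3*f) = 3*f)
H(D) - 44*z = 3*(-7) - 44*(-46) = -21 + 2024 = 2003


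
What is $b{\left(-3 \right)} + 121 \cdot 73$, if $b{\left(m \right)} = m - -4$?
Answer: $8834$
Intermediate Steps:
$b{\left(m \right)} = 4 + m$ ($b{\left(m \right)} = m + 4 = 4 + m$)
$b{\left(-3 \right)} + 121 \cdot 73 = \left(4 - 3\right) + 121 \cdot 73 = 1 + 8833 = 8834$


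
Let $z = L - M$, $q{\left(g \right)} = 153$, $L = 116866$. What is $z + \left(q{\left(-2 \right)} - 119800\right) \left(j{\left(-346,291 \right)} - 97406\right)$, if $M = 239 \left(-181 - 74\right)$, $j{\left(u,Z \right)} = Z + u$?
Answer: $11661094078$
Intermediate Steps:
$M = -60945$ ($M = 239 \left(-255\right) = -60945$)
$z = 177811$ ($z = 116866 - -60945 = 116866 + 60945 = 177811$)
$z + \left(q{\left(-2 \right)} - 119800\right) \left(j{\left(-346,291 \right)} - 97406\right) = 177811 + \left(153 - 119800\right) \left(\left(291 - 346\right) - 97406\right) = 177811 - 119647 \left(-55 - 97406\right) = 177811 - -11660916267 = 177811 + 11660916267 = 11661094078$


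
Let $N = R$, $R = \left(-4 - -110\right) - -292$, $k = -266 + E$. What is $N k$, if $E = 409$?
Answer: $56914$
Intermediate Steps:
$k = 143$ ($k = -266 + 409 = 143$)
$R = 398$ ($R = \left(-4 + 110\right) + 292 = 106 + 292 = 398$)
$N = 398$
$N k = 398 \cdot 143 = 56914$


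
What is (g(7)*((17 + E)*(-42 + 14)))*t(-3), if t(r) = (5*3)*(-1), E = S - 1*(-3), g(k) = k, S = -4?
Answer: 47040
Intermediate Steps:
E = -1 (E = -4 - 1*(-3) = -4 + 3 = -1)
t(r) = -15 (t(r) = 15*(-1) = -15)
(g(7)*((17 + E)*(-42 + 14)))*t(-3) = (7*((17 - 1)*(-42 + 14)))*(-15) = (7*(16*(-28)))*(-15) = (7*(-448))*(-15) = -3136*(-15) = 47040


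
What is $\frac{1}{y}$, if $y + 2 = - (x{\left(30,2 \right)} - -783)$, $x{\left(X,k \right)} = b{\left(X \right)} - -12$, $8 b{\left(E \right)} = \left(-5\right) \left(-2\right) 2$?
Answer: $- \frac{2}{1599} \approx -0.0012508$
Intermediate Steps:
$b{\left(E \right)} = \frac{5}{2}$ ($b{\left(E \right)} = \frac{\left(-5\right) \left(-2\right) 2}{8} = \frac{10 \cdot 2}{8} = \frac{1}{8} \cdot 20 = \frac{5}{2}$)
$x{\left(X,k \right)} = \frac{29}{2}$ ($x{\left(X,k \right)} = \frac{5}{2} - -12 = \frac{5}{2} + 12 = \frac{29}{2}$)
$y = - \frac{1599}{2}$ ($y = -2 - \left(\frac{29}{2} - -783\right) = -2 - \left(\frac{29}{2} + 783\right) = -2 - \frac{1595}{2} = - \frac{1599}{2} \approx -799.5$)
$\frac{1}{y} = \frac{1}{- \frac{1599}{2}} = - \frac{2}{1599}$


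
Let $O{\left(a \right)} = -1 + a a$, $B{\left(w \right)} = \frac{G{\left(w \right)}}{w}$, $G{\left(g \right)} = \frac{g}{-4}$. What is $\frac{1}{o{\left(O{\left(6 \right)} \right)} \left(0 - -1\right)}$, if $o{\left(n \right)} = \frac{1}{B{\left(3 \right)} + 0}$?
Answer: $- \frac{1}{4} \approx -0.25$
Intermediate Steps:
$G{\left(g \right)} = - \frac{g}{4}$ ($G{\left(g \right)} = g \left(- \frac{1}{4}\right) = - \frac{g}{4}$)
$B{\left(w \right)} = - \frac{1}{4}$ ($B{\left(w \right)} = \frac{\left(- \frac{1}{4}\right) w}{w} = - \frac{1}{4}$)
$O{\left(a \right)} = -1 + a^{2}$
$o{\left(n \right)} = -4$ ($o{\left(n \right)} = \frac{1}{- \frac{1}{4} + 0} = \frac{1}{- \frac{1}{4}} = -4$)
$\frac{1}{o{\left(O{\left(6 \right)} \right)} \left(0 - -1\right)} = \frac{1}{\left(-4\right) \left(0 - -1\right)} = \frac{1}{\left(-4\right) \left(0 + 1\right)} = \frac{1}{\left(-4\right) 1} = \frac{1}{-4} = - \frac{1}{4}$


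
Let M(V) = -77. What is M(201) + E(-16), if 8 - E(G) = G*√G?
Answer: -69 + 64*I ≈ -69.0 + 64.0*I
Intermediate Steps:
E(G) = 8 - G^(3/2) (E(G) = 8 - G*√G = 8 - G^(3/2))
M(201) + E(-16) = -77 + (8 - (-16)^(3/2)) = -77 + (8 - (-64)*I) = -77 + (8 + 64*I) = -69 + 64*I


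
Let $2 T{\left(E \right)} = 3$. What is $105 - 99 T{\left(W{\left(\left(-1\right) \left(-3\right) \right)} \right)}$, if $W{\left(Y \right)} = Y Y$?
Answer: $- \frac{87}{2} \approx -43.5$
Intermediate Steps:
$W{\left(Y \right)} = Y^{2}$
$T{\left(E \right)} = \frac{3}{2}$ ($T{\left(E \right)} = \frac{1}{2} \cdot 3 = \frac{3}{2}$)
$105 - 99 T{\left(W{\left(\left(-1\right) \left(-3\right) \right)} \right)} = 105 - \frac{297}{2} = - \frac{87}{2}$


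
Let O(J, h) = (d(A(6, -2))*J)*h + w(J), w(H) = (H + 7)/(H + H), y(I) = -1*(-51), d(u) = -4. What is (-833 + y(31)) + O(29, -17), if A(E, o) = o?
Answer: 34528/29 ≈ 1190.6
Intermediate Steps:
y(I) = 51
w(H) = (7 + H)/(2*H) (w(H) = (7 + H)/((2*H)) = (7 + H)*(1/(2*H)) = (7 + H)/(2*H))
O(J, h) = (7 + J)/(2*J) - 4*J*h (O(J, h) = (-4*J)*h + (7 + J)/(2*J) = -4*J*h + (7 + J)/(2*J) = (7 + J)/(2*J) - 4*J*h)
(-833 + y(31)) + O(29, -17) = (-833 + 51) + (½)*(7 + 29 - 8*(-17)*29²)/29 = -782 + (½)*(1/29)*(7 + 29 - 8*(-17)*841) = -782 + (½)*(1/29)*(7 + 29 + 114376) = -782 + (½)*(1/29)*114412 = -782 + 57206/29 = 34528/29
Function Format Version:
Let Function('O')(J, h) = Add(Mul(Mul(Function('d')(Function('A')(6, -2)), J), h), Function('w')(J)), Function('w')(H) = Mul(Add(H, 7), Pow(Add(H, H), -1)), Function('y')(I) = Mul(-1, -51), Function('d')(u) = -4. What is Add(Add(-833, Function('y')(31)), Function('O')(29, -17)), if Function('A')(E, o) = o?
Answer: Rational(34528, 29) ≈ 1190.6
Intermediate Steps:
Function('y')(I) = 51
Function('w')(H) = Mul(Rational(1, 2), Pow(H, -1), Add(7, H)) (Function('w')(H) = Mul(Add(7, H), Pow(Mul(2, H), -1)) = Mul(Add(7, H), Mul(Rational(1, 2), Pow(H, -1))) = Mul(Rational(1, 2), Pow(H, -1), Add(7, H)))
Function('O')(J, h) = Add(Mul(Rational(1, 2), Pow(J, -1), Add(7, J)), Mul(-4, J, h)) (Function('O')(J, h) = Add(Mul(Mul(-4, J), h), Mul(Rational(1, 2), Pow(J, -1), Add(7, J))) = Add(Mul(-4, J, h), Mul(Rational(1, 2), Pow(J, -1), Add(7, J))) = Add(Mul(Rational(1, 2), Pow(J, -1), Add(7, J)), Mul(-4, J, h)))
Add(Add(-833, Function('y')(31)), Function('O')(29, -17)) = Add(Add(-833, 51), Mul(Rational(1, 2), Pow(29, -1), Add(7, 29, Mul(-8, -17, Pow(29, 2))))) = Add(-782, Mul(Rational(1, 2), Rational(1, 29), Add(7, 29, Mul(-8, -17, 841)))) = Add(-782, Mul(Rational(1, 2), Rational(1, 29), Add(7, 29, 114376))) = Add(-782, Mul(Rational(1, 2), Rational(1, 29), 114412)) = Add(-782, Rational(57206, 29)) = Rational(34528, 29)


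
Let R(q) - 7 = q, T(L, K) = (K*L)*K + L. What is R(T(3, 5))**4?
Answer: 52200625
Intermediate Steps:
T(L, K) = L + L*K**2 (T(L, K) = L*K**2 + L = L + L*K**2)
R(q) = 7 + q
R(T(3, 5))**4 = (7 + 3*(1 + 5**2))**4 = (7 + 3*(1 + 25))**4 = (7 + 3*26)**4 = (7 + 78)**4 = 85**4 = 52200625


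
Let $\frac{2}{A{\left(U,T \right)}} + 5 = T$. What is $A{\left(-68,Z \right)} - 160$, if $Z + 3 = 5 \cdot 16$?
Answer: $- \frac{5759}{36} \approx -159.97$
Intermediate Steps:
$Z = 77$ ($Z = -3 + 5 \cdot 16 = -3 + 80 = 77$)
$A{\left(U,T \right)} = \frac{2}{-5 + T}$
$A{\left(-68,Z \right)} - 160 = \frac{2}{-5 + 77} - 160 = \frac{2}{72} - 160 = 2 \cdot \frac{1}{72} - 160 = \frac{1}{36} - 160 = - \frac{5759}{36}$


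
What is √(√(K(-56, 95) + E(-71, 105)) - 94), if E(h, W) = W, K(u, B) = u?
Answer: I*√87 ≈ 9.3274*I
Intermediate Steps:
√(√(K(-56, 95) + E(-71, 105)) - 94) = √(√(-56 + 105) - 94) = √(√49 - 94) = √(7 - 94) = √(-87) = I*√87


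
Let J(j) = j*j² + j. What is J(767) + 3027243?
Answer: 454245673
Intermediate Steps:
J(j) = j + j³ (J(j) = j³ + j = j + j³)
J(767) + 3027243 = (767 + 767³) + 3027243 = (767 + 451217663) + 3027243 = 451218430 + 3027243 = 454245673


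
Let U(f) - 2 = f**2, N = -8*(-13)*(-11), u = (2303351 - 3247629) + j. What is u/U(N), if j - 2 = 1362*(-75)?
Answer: -523213/654369 ≈ -0.79957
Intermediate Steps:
j = -102148 (j = 2 + 1362*(-75) = 2 - 102150 = -102148)
u = -1046426 (u = (2303351 - 3247629) - 102148 = -944278 - 102148 = -1046426)
N = -1144 (N = 104*(-11) = -1144)
U(f) = 2 + f**2
u/U(N) = -1046426/(2 + (-1144)**2) = -1046426/(2 + 1308736) = -1046426/1308738 = -1046426*1/1308738 = -523213/654369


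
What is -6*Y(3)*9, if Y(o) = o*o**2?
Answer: -1458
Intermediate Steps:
Y(o) = o**3
-6*Y(3)*9 = -6*3**3*9 = -6*27*9 = -162*9 = -1458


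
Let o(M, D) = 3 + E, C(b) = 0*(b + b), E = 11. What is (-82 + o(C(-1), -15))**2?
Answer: 4624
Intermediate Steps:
C(b) = 0 (C(b) = 0*(2*b) = 0)
o(M, D) = 14 (o(M, D) = 3 + 11 = 14)
(-82 + o(C(-1), -15))**2 = (-82 + 14)**2 = (-68)**2 = 4624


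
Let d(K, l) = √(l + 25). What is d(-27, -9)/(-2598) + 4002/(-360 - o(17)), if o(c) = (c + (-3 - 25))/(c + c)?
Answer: -176776790/15885471 ≈ -11.128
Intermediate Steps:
o(c) = (-28 + c)/(2*c) (o(c) = (c - 28)/((2*c)) = (-28 + c)*(1/(2*c)) = (-28 + c)/(2*c))
d(K, l) = √(25 + l)
d(-27, -9)/(-2598) + 4002/(-360 - o(17)) = √(25 - 9)/(-2598) + 4002/(-360 - (-28 + 17)/(2*17)) = √16*(-1/2598) + 4002/(-360 - (-11)/(2*17)) = 4*(-1/2598) + 4002/(-360 - 1*(-11/34)) = -2/1299 + 4002/(-360 + 11/34) = -2/1299 + 4002/(-12229/34) = -2/1299 + 4002*(-34/12229) = -2/1299 - 136068/12229 = -176776790/15885471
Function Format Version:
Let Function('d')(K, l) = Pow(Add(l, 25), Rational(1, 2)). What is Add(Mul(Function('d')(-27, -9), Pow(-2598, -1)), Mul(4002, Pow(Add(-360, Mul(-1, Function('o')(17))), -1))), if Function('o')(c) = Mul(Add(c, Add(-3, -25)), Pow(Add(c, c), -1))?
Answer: Rational(-176776790, 15885471) ≈ -11.128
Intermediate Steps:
Function('o')(c) = Mul(Rational(1, 2), Pow(c, -1), Add(-28, c)) (Function('o')(c) = Mul(Add(c, -28), Pow(Mul(2, c), -1)) = Mul(Add(-28, c), Mul(Rational(1, 2), Pow(c, -1))) = Mul(Rational(1, 2), Pow(c, -1), Add(-28, c)))
Function('d')(K, l) = Pow(Add(25, l), Rational(1, 2))
Add(Mul(Function('d')(-27, -9), Pow(-2598, -1)), Mul(4002, Pow(Add(-360, Mul(-1, Function('o')(17))), -1))) = Add(Mul(Pow(Add(25, -9), Rational(1, 2)), Pow(-2598, -1)), Mul(4002, Pow(Add(-360, Mul(-1, Mul(Rational(1, 2), Pow(17, -1), Add(-28, 17)))), -1))) = Add(Mul(Pow(16, Rational(1, 2)), Rational(-1, 2598)), Mul(4002, Pow(Add(-360, Mul(-1, Mul(Rational(1, 2), Rational(1, 17), -11))), -1))) = Add(Mul(4, Rational(-1, 2598)), Mul(4002, Pow(Add(-360, Mul(-1, Rational(-11, 34))), -1))) = Add(Rational(-2, 1299), Mul(4002, Pow(Add(-360, Rational(11, 34)), -1))) = Add(Rational(-2, 1299), Mul(4002, Pow(Rational(-12229, 34), -1))) = Add(Rational(-2, 1299), Mul(4002, Rational(-34, 12229))) = Add(Rational(-2, 1299), Rational(-136068, 12229)) = Rational(-176776790, 15885471)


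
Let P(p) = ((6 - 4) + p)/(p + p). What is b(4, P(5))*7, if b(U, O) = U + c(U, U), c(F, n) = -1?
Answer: 21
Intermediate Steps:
P(p) = (2 + p)/(2*p) (P(p) = (2 + p)/((2*p)) = (2 + p)*(1/(2*p)) = (2 + p)/(2*p))
b(U, O) = -1 + U (b(U, O) = U - 1 = -1 + U)
b(4, P(5))*7 = (-1 + 4)*7 = 3*7 = 21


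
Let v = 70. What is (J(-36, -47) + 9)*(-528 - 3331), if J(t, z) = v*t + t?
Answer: 9828873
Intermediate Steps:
J(t, z) = 71*t (J(t, z) = 70*t + t = 71*t)
(J(-36, -47) + 9)*(-528 - 3331) = (71*(-36) + 9)*(-528 - 3331) = (-2556 + 9)*(-3859) = -2547*(-3859) = 9828873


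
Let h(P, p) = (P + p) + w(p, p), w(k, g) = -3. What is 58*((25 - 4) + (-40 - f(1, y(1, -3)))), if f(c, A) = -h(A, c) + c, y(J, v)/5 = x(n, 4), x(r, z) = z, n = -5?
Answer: -116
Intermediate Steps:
h(P, p) = -3 + P + p (h(P, p) = (P + p) - 3 = -3 + P + p)
y(J, v) = 20 (y(J, v) = 5*4 = 20)
f(c, A) = 3 - A (f(c, A) = -(-3 + A + c) + c = (3 - A - c) + c = 3 - A)
58*((25 - 4) + (-40 - f(1, y(1, -3)))) = 58*((25 - 4) + (-40 - (3 - 1*20))) = 58*(21 + (-40 - (3 - 20))) = 58*(21 + (-40 - 1*(-17))) = 58*(21 + (-40 + 17)) = 58*(21 - 23) = 58*(-2) = -116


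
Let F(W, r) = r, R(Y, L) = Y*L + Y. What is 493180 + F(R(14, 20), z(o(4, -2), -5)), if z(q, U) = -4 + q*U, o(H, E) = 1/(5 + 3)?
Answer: 3945403/8 ≈ 4.9318e+5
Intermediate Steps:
R(Y, L) = Y + L*Y (R(Y, L) = L*Y + Y = Y + L*Y)
o(H, E) = ⅛ (o(H, E) = 1/8 = ⅛)
z(q, U) = -4 + U*q
493180 + F(R(14, 20), z(o(4, -2), -5)) = 493180 + (-4 - 5*⅛) = 493180 + (-4 - 5/8) = 493180 - 37/8 = 3945403/8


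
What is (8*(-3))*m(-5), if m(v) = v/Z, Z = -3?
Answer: -40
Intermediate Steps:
m(v) = -v/3 (m(v) = v/(-3) = v*(-⅓) = -v/3)
(8*(-3))*m(-5) = (8*(-3))*(-⅓*(-5)) = -24*5/3 = -40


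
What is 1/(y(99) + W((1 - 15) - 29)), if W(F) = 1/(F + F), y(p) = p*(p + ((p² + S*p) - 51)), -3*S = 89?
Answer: 86/58848767 ≈ 1.4614e-6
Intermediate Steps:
S = -89/3 (S = -⅓*89 = -89/3 ≈ -29.667)
y(p) = p*(-51 + p² - 86*p/3) (y(p) = p*(p + ((p² - 89*p/3) - 51)) = p*(p + (-51 + p² - 89*p/3)) = p*(-51 + p² - 86*p/3))
W(F) = 1/(2*F)
1/(y(99) + W((1 - 15) - 29)) = 1/((⅓)*99*(-153 - 86*99 + 3*99²) + 1/(2*((1 - 15) - 29))) = 1/((⅓)*99*(-153 - 8514 + 3*9801) + 1/(2*(-14 - 29))) = 1/((⅓)*99*(-153 - 8514 + 29403) + (½)/(-43)) = 1/((⅓)*99*20736 + (½)*(-1/43)) = 1/(684288 - 1/86) = 1/(58848767/86) = 86/58848767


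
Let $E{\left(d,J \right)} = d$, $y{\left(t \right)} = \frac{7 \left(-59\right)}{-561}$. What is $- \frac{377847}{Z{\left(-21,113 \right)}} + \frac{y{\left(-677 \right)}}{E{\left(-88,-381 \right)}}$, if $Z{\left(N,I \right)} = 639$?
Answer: $- \frac{2072646067}{3505128} \approx -591.32$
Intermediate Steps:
$y{\left(t \right)} = \frac{413}{561}$ ($y{\left(t \right)} = \left(-413\right) \left(- \frac{1}{561}\right) = \frac{413}{561}$)
$- \frac{377847}{Z{\left(-21,113 \right)}} + \frac{y{\left(-677 \right)}}{E{\left(-88,-381 \right)}} = - \frac{377847}{639} + \frac{413}{561 \left(-88\right)} = \left(-377847\right) \frac{1}{639} + \frac{413}{561} \left(- \frac{1}{88}\right) = - \frac{41983}{71} - \frac{413}{49368} = - \frac{2072646067}{3505128}$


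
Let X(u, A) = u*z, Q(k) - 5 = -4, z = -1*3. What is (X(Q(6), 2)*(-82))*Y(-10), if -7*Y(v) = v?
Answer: 2460/7 ≈ 351.43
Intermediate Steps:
z = -3
Y(v) = -v/7
Q(k) = 1 (Q(k) = 5 - 4 = 1)
X(u, A) = -3*u (X(u, A) = u*(-3) = -3*u)
(X(Q(6), 2)*(-82))*Y(-10) = (-3*1*(-82))*(-⅐*(-10)) = -3*(-82)*(10/7) = 246*(10/7) = 2460/7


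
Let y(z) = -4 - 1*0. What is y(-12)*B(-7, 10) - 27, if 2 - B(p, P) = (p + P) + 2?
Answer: -15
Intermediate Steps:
y(z) = -4 (y(z) = -4 + 0 = -4)
B(p, P) = -P - p (B(p, P) = 2 - ((p + P) + 2) = 2 - ((P + p) + 2) = 2 - (2 + P + p) = 2 + (-2 - P - p) = -P - p)
y(-12)*B(-7, 10) - 27 = -4*(-1*10 - 1*(-7)) - 27 = -4*(-10 + 7) - 27 = -4*(-3) - 27 = 12 - 27 = -15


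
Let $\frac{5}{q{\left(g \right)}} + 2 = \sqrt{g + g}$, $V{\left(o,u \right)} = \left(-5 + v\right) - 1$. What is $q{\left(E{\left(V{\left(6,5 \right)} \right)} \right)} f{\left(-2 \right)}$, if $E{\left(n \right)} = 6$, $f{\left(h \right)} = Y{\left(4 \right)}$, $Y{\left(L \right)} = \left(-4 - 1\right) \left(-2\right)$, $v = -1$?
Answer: $\frac{25}{2} + \frac{25 \sqrt{3}}{2} \approx 34.151$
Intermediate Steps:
$V{\left(o,u \right)} = -7$ ($V{\left(o,u \right)} = \left(-5 - 1\right) - 1 = -6 - 1 = -7$)
$Y{\left(L \right)} = 10$ ($Y{\left(L \right)} = \left(-5\right) \left(-2\right) = 10$)
$f{\left(h \right)} = 10$
$q{\left(g \right)} = \frac{5}{-2 + \sqrt{2} \sqrt{g}}$ ($q{\left(g \right)} = \frac{5}{-2 + \sqrt{g + g}} = \frac{5}{-2 + \sqrt{2 g}} = \frac{5}{-2 + \sqrt{2} \sqrt{g}}$)
$q{\left(E{\left(V{\left(6,5 \right)} \right)} \right)} f{\left(-2 \right)} = \frac{5}{-2 + \sqrt{2} \sqrt{6}} \cdot 10 = \frac{5}{-2 + 2 \sqrt{3}} \cdot 10 = \frac{50}{-2 + 2 \sqrt{3}}$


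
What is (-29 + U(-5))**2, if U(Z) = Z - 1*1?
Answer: 1225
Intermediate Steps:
U(Z) = -1 + Z (U(Z) = Z - 1 = -1 + Z)
(-29 + U(-5))**2 = (-29 + (-1 - 5))**2 = (-29 - 6)**2 = (-35)**2 = 1225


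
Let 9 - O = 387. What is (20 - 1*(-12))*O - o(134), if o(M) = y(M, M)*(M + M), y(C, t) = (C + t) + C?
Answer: -119832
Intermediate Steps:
O = -378 (O = 9 - 1*387 = 9 - 387 = -378)
y(C, t) = t + 2*C
o(M) = 6*M**2 (o(M) = (M + 2*M)*(M + M) = (3*M)*(2*M) = 6*M**2)
(20 - 1*(-12))*O - o(134) = (20 - 1*(-12))*(-378) - 6*134**2 = (20 + 12)*(-378) - 6*17956 = 32*(-378) - 1*107736 = -12096 - 107736 = -119832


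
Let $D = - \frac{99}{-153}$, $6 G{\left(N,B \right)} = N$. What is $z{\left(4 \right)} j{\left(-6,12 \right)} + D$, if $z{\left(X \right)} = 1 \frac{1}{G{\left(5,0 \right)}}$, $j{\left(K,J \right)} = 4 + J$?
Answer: $\frac{1687}{85} \approx 19.847$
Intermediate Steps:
$G{\left(N,B \right)} = \frac{N}{6}$
$z{\left(X \right)} = \frac{6}{5}$ ($z{\left(X \right)} = 1 \frac{1}{\frac{1}{6} \cdot 5} = 1 \frac{1}{\frac{5}{6}} = 1 \cdot \frac{6}{5} = \frac{6}{5}$)
$D = \frac{11}{17}$ ($D = \left(-99\right) \left(- \frac{1}{153}\right) = \frac{11}{17} \approx 0.64706$)
$z{\left(4 \right)} j{\left(-6,12 \right)} + D = \frac{6 \left(4 + 12\right)}{5} + \frac{11}{17} = \frac{6}{5} \cdot 16 + \frac{11}{17} = \frac{96}{5} + \frac{11}{17} = \frac{1687}{85}$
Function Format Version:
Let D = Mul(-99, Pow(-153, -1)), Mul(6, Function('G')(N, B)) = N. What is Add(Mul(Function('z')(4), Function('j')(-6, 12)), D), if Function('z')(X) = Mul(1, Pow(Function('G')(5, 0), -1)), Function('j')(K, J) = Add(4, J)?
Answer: Rational(1687, 85) ≈ 19.847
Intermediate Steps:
Function('G')(N, B) = Mul(Rational(1, 6), N)
Function('z')(X) = Rational(6, 5) (Function('z')(X) = Mul(1, Pow(Mul(Rational(1, 6), 5), -1)) = Mul(1, Pow(Rational(5, 6), -1)) = Mul(1, Rational(6, 5)) = Rational(6, 5))
D = Rational(11, 17) (D = Mul(-99, Rational(-1, 153)) = Rational(11, 17) ≈ 0.64706)
Add(Mul(Function('z')(4), Function('j')(-6, 12)), D) = Add(Mul(Rational(6, 5), Add(4, 12)), Rational(11, 17)) = Add(Mul(Rational(6, 5), 16), Rational(11, 17)) = Add(Rational(96, 5), Rational(11, 17)) = Rational(1687, 85)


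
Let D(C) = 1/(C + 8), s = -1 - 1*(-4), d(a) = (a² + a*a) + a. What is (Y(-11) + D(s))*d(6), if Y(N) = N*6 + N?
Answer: -65988/11 ≈ -5998.9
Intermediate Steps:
d(a) = a + 2*a² (d(a) = (a² + a²) + a = 2*a² + a = a + 2*a²)
Y(N) = 7*N (Y(N) = 6*N + N = 7*N)
s = 3 (s = -1 + 4 = 3)
D(C) = 1/(8 + C)
(Y(-11) + D(s))*d(6) = (7*(-11) + 1/(8 + 3))*(6*(1 + 2*6)) = (-77 + 1/11)*(6*(1 + 12)) = (-77 + 1/11)*(6*13) = -846/11*78 = -65988/11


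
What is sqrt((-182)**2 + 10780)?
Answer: 56*sqrt(14) ≈ 209.53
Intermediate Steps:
sqrt((-182)**2 + 10780) = sqrt(33124 + 10780) = sqrt(43904) = 56*sqrt(14)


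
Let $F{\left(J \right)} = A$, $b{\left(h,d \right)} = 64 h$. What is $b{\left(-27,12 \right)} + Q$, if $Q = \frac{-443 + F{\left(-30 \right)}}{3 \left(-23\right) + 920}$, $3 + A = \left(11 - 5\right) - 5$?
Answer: $- \frac{1470973}{851} \approx -1728.5$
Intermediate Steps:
$A = -2$ ($A = -3 + \left(\left(11 - 5\right) - 5\right) = -3 + \left(6 - 5\right) = -3 + 1 = -2$)
$F{\left(J \right)} = -2$
$Q = - \frac{445}{851}$ ($Q = \frac{-443 - 2}{3 \left(-23\right) + 920} = - \frac{445}{-69 + 920} = - \frac{445}{851} \approx -0.52291$)
$b{\left(-27,12 \right)} + Q = 64 \left(-27\right) - \frac{445}{851} = -1728 - \frac{445}{851} = - \frac{1470973}{851}$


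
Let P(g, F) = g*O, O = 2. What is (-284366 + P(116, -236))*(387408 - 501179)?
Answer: 32326209314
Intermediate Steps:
P(g, F) = 2*g (P(g, F) = g*2 = 2*g)
(-284366 + P(116, -236))*(387408 - 501179) = (-284366 + 2*116)*(387408 - 501179) = (-284366 + 232)*(-113771) = -284134*(-113771) = 32326209314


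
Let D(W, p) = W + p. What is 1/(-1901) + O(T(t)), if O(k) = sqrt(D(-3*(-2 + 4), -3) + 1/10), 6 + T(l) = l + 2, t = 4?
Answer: -1/1901 + I*sqrt(890)/10 ≈ -0.00052604 + 2.9833*I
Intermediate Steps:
T(l) = -4 + l (T(l) = -6 + (l + 2) = -6 + (2 + l) = -4 + l)
O(k) = I*sqrt(890)/10 (O(k) = sqrt((-3*(-2 + 4) - 3) + 1/10) = sqrt((-3*2 - 3) + 1/10) = sqrt((-6 - 3) + 1/10) = sqrt(-9 + 1/10) = sqrt(-89/10) = I*sqrt(890)/10)
1/(-1901) + O(T(t)) = 1/(-1901) + I*sqrt(890)/10 = -1/1901 + I*sqrt(890)/10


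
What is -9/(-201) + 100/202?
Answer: 3653/6767 ≈ 0.53983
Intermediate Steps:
-9/(-201) + 100/202 = -9*(-1/201) + 100*(1/202) = 3/67 + 50/101 = 3653/6767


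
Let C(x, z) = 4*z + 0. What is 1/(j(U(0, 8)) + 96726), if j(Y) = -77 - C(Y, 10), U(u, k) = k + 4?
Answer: 1/96609 ≈ 1.0351e-5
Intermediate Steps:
C(x, z) = 4*z
U(u, k) = 4 + k
j(Y) = -117 (j(Y) = -77 - 4*10 = -77 - 1*40 = -77 - 40 = -117)
1/(j(U(0, 8)) + 96726) = 1/(-117 + 96726) = 1/96609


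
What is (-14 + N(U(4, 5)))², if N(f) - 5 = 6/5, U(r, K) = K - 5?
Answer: 1521/25 ≈ 60.840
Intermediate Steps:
U(r, K) = -5 + K
N(f) = 31/5 (N(f) = 5 + 6/5 = 31/5)
(-14 + N(U(4, 5)))² = (-14 + 31/5)² = (-39/5)² = 1521/25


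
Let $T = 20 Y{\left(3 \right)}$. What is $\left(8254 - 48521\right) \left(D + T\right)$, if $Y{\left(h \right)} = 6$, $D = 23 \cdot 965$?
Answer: $-898558105$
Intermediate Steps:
$D = 22195$
$T = 120$ ($T = 20 \cdot 6 = 120$)
$\left(8254 - 48521\right) \left(D + T\right) = \left(8254 - 48521\right) \left(22195 + 120\right) = \left(-40267\right) 22315 = -898558105$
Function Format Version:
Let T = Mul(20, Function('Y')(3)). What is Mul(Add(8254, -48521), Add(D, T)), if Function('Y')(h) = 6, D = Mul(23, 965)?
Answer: -898558105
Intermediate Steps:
D = 22195
T = 120 (T = Mul(20, 6) = 120)
Mul(Add(8254, -48521), Add(D, T)) = Mul(Add(8254, -48521), Add(22195, 120)) = Mul(-40267, 22315) = -898558105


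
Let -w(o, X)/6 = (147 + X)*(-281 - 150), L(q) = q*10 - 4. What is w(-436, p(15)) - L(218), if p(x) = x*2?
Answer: 455546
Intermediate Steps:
p(x) = 2*x
L(q) = -4 + 10*q (L(q) = 10*q - 4 = -4 + 10*q)
w(o, X) = 380142 + 2586*X (w(o, X) = -6*(147 + X)*(-281 - 150) = -6*(147 + X)*(-431) = -6*(-63357 - 431*X) = 380142 + 2586*X)
w(-436, p(15)) - L(218) = (380142 + 2586*(2*15)) - (-4 + 10*218) = (380142 + 2586*30) - (-4 + 2180) = (380142 + 77580) - 1*2176 = 457722 - 2176 = 455546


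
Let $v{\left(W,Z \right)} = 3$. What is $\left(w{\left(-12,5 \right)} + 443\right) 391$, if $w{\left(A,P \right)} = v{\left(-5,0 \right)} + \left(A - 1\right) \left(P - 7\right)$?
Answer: $184552$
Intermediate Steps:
$w{\left(A,P \right)} = 3 + \left(-1 + A\right) \left(-7 + P\right)$ ($w{\left(A,P \right)} = 3 + \left(A - 1\right) \left(P - 7\right) = 3 + \left(-1 + A\right) \left(-7 + P\right)$)
$\left(w{\left(-12,5 \right)} + 443\right) 391 = \left(\left(10 - 5 - -84 - 60\right) + 443\right) 391 = \left(\left(10 - 5 + 84 - 60\right) + 443\right) 391 = \left(29 + 443\right) 391 = 472 \cdot 391 = 184552$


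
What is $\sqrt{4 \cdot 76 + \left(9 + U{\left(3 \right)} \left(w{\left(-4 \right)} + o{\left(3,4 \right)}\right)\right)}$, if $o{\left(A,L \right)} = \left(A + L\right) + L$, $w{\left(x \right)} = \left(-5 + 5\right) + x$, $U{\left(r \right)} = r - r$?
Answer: $\sqrt{313} \approx 17.692$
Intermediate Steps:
$U{\left(r \right)} = 0$
$w{\left(x \right)} = x$ ($w{\left(x \right)} = 0 + x = x$)
$o{\left(A,L \right)} = A + 2 L$
$\sqrt{4 \cdot 76 + \left(9 + U{\left(3 \right)} \left(w{\left(-4 \right)} + o{\left(3,4 \right)}\right)\right)} = \sqrt{4 \cdot 76 + \left(9 + 0 \left(-4 + \left(3 + 2 \cdot 4\right)\right)\right)} = \sqrt{304 + \left(9 + 0 \left(-4 + \left(3 + 8\right)\right)\right)} = \sqrt{304 + \left(9 + 0 \left(-4 + 11\right)\right)} = \sqrt{304 + \left(9 + 0 \cdot 7\right)} = \sqrt{304 + \left(9 + 0\right)} = \sqrt{304 + 9} = \sqrt{313}$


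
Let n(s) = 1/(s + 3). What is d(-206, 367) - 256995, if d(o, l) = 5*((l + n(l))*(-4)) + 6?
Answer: -9780175/37 ≈ -2.6433e+5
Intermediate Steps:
n(s) = 1/(3 + s)
d(o, l) = 6 - 20*l - 20/(3 + l) (d(o, l) = 5*((l + 1/(3 + l))*(-4)) + 6 = 5*(-4*l - 4/(3 + l)) + 6 = (-20*l - 20/(3 + l)) + 6 = 6 - 20*l - 20/(3 + l))
d(-206, 367) - 256995 = 2*(-10 + (3 + 367)*(3 - 10*367))/(3 + 367) - 256995 = 2*(-10 + 370*(3 - 3670))/370 - 256995 = 2*(1/370)*(-10 + 370*(-3667)) - 256995 = 2*(1/370)*(-10 - 1356790) - 256995 = 2*(1/370)*(-1356800) - 256995 = -271360/37 - 256995 = -9780175/37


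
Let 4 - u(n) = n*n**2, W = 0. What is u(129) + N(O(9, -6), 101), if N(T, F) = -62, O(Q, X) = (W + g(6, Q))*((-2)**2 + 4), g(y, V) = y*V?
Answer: -2146747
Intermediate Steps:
g(y, V) = V*y
O(Q, X) = 48*Q (O(Q, X) = (0 + Q*6)*((-2)**2 + 4) = (0 + 6*Q)*(4 + 4) = (6*Q)*8 = 48*Q)
u(n) = 4 - n**3 (u(n) = 4 - n*n**2 = 4 - n**3)
u(129) + N(O(9, -6), 101) = (4 - 1*129**3) - 62 = (4 - 1*2146689) - 62 = (4 - 2146689) - 62 = -2146685 - 62 = -2146747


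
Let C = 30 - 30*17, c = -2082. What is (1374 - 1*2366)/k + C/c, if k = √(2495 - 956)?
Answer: 80/347 - 992*√19/171 ≈ -25.056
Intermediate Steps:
k = 9*√19 (k = √1539 = 9*√19 ≈ 39.230)
C = -480 (C = 30 - 510 = -480)
(1374 - 1*2366)/k + C/c = (1374 - 1*2366)/((9*√19)) - 480/(-2082) = (1374 - 2366)*(√19/171) - 480*(-1/2082) = -992*√19/171 + 80/347 = 80/347 - 992*√19/171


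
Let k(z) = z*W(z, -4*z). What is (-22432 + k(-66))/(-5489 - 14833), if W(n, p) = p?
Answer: 19928/10161 ≈ 1.9612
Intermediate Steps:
k(z) = -4*z² (k(z) = z*(-4*z) = -4*z²)
(-22432 + k(-66))/(-5489 - 14833) = (-22432 - 4*(-66)²)/(-5489 - 14833) = (-22432 - 4*4356)/(-20322) = (-22432 - 17424)*(-1/20322) = -39856*(-1/20322) = 19928/10161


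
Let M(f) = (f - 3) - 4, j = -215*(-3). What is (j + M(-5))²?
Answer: 400689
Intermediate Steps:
j = 645
M(f) = -7 + f (M(f) = (-3 + f) - 4 = -7 + f)
(j + M(-5))² = (645 + (-7 - 5))² = (645 - 12)² = 633² = 400689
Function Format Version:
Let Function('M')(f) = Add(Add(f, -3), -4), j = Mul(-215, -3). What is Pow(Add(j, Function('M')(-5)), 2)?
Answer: 400689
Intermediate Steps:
j = 645
Function('M')(f) = Add(-7, f) (Function('M')(f) = Add(Add(-3, f), -4) = Add(-7, f))
Pow(Add(j, Function('M')(-5)), 2) = Pow(Add(645, Add(-7, -5)), 2) = Pow(Add(645, -12), 2) = Pow(633, 2) = 400689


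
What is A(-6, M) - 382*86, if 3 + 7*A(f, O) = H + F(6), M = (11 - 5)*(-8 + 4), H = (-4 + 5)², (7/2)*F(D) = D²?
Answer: -1609690/49 ≈ -32851.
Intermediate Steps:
F(D) = 2*D²/7
H = 1 (H = 1² = 1)
M = -24 (M = 6*(-4) = -24)
A(f, O) = 58/49 (A(f, O) = -3/7 + (1 + (2/7)*6²)/7 = -3/7 + (1 + (2/7)*36)/7 = -3/7 + (1 + 72/7)/7 = -3/7 + (⅐)*(79/7) = -3/7 + 79/49 = 58/49)
A(-6, M) - 382*86 = 58/49 - 382*86 = 58/49 - 32852 = -1609690/49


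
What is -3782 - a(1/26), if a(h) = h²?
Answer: -2556633/676 ≈ -3782.0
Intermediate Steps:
-3782 - a(1/26) = -3782 - (1/26)² = -3782 - 1*1/676 = -3782 - 1/676 = -2556633/676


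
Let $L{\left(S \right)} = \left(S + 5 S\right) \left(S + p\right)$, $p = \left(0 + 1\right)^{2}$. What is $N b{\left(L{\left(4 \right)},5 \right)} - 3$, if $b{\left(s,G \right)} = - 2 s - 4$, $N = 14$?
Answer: $-3419$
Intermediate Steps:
$p = 1$ ($p = 1^{2} = 1$)
$L{\left(S \right)} = 6 S \left(1 + S\right)$ ($L{\left(S \right)} = \left(S + 5 S\right) \left(S + 1\right) = 6 S \left(1 + S\right)$)
$b{\left(s,G \right)} = -4 - 2 s$
$N b{\left(L{\left(4 \right)},5 \right)} - 3 = 14 \left(-4 - 2 \cdot 6 \cdot 4 \left(1 + 4\right)\right) - 3 = 14 \left(-4 - 2 \cdot 6 \cdot 4 \cdot 5\right) - 3 = 14 \left(-4 - 240\right) - 3 = 14 \left(-244\right) - 3 = -3416 - 3 = -3419$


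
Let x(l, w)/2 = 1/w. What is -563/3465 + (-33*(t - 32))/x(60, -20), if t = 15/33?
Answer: -36071213/3465 ≈ -10410.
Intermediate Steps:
x(l, w) = 2/w
t = 5/11 (t = 15*(1/33) = 5/11 ≈ 0.45455)
-563/3465 + (-33*(t - 32))/x(60, -20) = -563/3465 + (-33*(5/11 - 32))/((2/(-20))) = -563*1/3465 + (-33*(-347/11))/((2*(-1/20))) = -563/3465 + 1041/(-⅒) = -563/3465 + 1041*(-10) = -563/3465 - 10410 = -36071213/3465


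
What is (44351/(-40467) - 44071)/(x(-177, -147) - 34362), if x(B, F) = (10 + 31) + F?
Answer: 445866377/348704139 ≈ 1.2786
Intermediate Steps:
x(B, F) = 41 + F
(44351/(-40467) - 44071)/(x(-177, -147) - 34362) = (44351/(-40467) - 44071)/((41 - 147) - 34362) = (44351*(-1/40467) - 44071)/(-106 - 34362) = (-44351/40467 - 44071)/(-34468) = -1783465508/40467*(-1/34468) = 445866377/348704139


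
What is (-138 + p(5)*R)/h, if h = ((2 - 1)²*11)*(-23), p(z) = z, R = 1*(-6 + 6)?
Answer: 6/11 ≈ 0.54545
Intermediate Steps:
R = 0 (R = 1*0 = 0)
h = -253 (h = (1²*11)*(-23) = (1*11)*(-23) = 11*(-23) = -253)
(-138 + p(5)*R)/h = (-138 + 5*0)/(-253) = (-138 + 0)*(-1/253) = -138*(-1/253) = 6/11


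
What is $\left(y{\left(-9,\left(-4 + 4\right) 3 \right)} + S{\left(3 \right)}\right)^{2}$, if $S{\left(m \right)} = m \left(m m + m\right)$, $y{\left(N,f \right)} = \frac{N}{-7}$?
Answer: $\frac{68121}{49} \approx 1390.2$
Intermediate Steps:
$y{\left(N,f \right)} = - \frac{N}{7}$ ($y{\left(N,f \right)} = N \left(- \frac{1}{7}\right) = - \frac{N}{7}$)
$S{\left(m \right)} = m \left(m + m^{2}\right)$ ($S{\left(m \right)} = m \left(m^{2} + m\right) = m \left(m + m^{2}\right)$)
$\left(y{\left(-9,\left(-4 + 4\right) 3 \right)} + S{\left(3 \right)}\right)^{2} = \left(\left(- \frac{1}{7}\right) \left(-9\right) + 3^{2} \left(1 + 3\right)\right)^{2} = \left(\frac{9}{7} + 9 \cdot 4\right)^{2} = \left(\frac{9}{7} + 36\right)^{2} = \left(\frac{261}{7}\right)^{2} = \frac{68121}{49}$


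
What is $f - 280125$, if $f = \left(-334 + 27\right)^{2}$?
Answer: $-185876$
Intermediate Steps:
$f = 94249$ ($f = \left(-307\right)^{2} = 94249$)
$f - 280125 = 94249 - 280125 = -185876$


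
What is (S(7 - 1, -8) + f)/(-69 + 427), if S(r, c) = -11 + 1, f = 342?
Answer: 166/179 ≈ 0.92737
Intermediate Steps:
S(r, c) = -10
(S(7 - 1, -8) + f)/(-69 + 427) = (-10 + 342)/(-69 + 427) = 332/358 = 332*(1/358) = 166/179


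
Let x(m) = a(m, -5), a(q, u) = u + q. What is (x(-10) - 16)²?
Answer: 961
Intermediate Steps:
a(q, u) = q + u
x(m) = -5 + m (x(m) = m - 5 = -5 + m)
(x(-10) - 16)² = ((-5 - 10) - 16)² = (-15 - 16)² = (-31)² = 961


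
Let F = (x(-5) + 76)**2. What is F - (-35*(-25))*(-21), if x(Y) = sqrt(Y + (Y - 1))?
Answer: 24140 + 152*I*sqrt(11) ≈ 24140.0 + 504.13*I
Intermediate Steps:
x(Y) = sqrt(-1 + 2*Y) (x(Y) = sqrt(Y + (-1 + Y)) = sqrt(-1 + 2*Y))
F = (76 + I*sqrt(11))**2 (F = (sqrt(-1 + 2*(-5)) + 76)**2 = (sqrt(-1 - 10) + 76)**2 = (sqrt(-11) + 76)**2 = (I*sqrt(11) + 76)**2 = (76 + I*sqrt(11))**2 ≈ 5765.0 + 504.13*I)
F - (-35*(-25))*(-21) = (76 + I*sqrt(11))**2 - (-35*(-25))*(-21) = (76 + I*sqrt(11))**2 - 875*(-21) = (76 + I*sqrt(11))**2 - 1*(-18375) = (76 + I*sqrt(11))**2 + 18375 = 18375 + (76 + I*sqrt(11))**2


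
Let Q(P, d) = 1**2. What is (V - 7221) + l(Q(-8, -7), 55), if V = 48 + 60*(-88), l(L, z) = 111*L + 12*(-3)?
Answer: -12378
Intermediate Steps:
Q(P, d) = 1
l(L, z) = -36 + 111*L (l(L, z) = 111*L - 36 = -36 + 111*L)
V = -5232 (V = 48 - 5280 = -5232)
(V - 7221) + l(Q(-8, -7), 55) = (-5232 - 7221) + (-36 + 111*1) = -12453 + (-36 + 111) = -12453 + 75 = -12378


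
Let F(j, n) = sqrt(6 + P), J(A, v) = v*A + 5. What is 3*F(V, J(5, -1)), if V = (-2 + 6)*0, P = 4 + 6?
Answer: 12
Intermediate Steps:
J(A, v) = 5 + A*v (J(A, v) = A*v + 5 = 5 + A*v)
P = 10
V = 0 (V = 4*0 = 0)
F(j, n) = 4 (F(j, n) = sqrt(6 + 10) = sqrt(16) = 4)
3*F(V, J(5, -1)) = 3*4 = 12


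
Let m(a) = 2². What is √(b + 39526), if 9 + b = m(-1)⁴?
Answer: √39773 ≈ 199.43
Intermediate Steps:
m(a) = 4
b = 247 (b = -9 + 4⁴ = -9 + 256 = 247)
√(b + 39526) = √(247 + 39526) = √39773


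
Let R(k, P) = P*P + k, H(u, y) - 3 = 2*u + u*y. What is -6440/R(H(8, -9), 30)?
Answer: -920/121 ≈ -7.6033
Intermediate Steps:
H(u, y) = 3 + 2*u + u*y (H(u, y) = 3 + (2*u + u*y) = 3 + 2*u + u*y)
R(k, P) = k + P² (R(k, P) = P² + k = k + P²)
-6440/R(H(8, -9), 30) = -6440/((3 + 2*8 + 8*(-9)) + 30²) = -6440/((3 + 16 - 72) + 900) = -6440/(-53 + 900) = -6440/847 = -6440*1/847 = -920/121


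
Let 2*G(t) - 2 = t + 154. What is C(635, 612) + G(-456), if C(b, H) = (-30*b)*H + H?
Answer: -11658138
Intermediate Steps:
C(b, H) = H - 30*H*b (C(b, H) = -30*H*b + H = H - 30*H*b)
G(t) = 78 + t/2 (G(t) = 1 + (t + 154)/2 = 1 + (154 + t)/2 = 1 + (77 + t/2) = 78 + t/2)
C(635, 612) + G(-456) = 612*(1 - 30*635) + (78 + (½)*(-456)) = 612*(1 - 19050) + (78 - 228) = 612*(-19049) - 150 = -11657988 - 150 = -11658138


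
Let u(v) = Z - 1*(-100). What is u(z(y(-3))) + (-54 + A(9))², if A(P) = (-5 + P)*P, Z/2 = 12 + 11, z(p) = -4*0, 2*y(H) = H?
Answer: 470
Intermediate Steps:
y(H) = H/2
z(p) = 0
Z = 46 (Z = 2*(12 + 11) = 2*23 = 46)
A(P) = P*(-5 + P)
u(v) = 146 (u(v) = 46 - 1*(-100) = 46 + 100 = 146)
u(z(y(-3))) + (-54 + A(9))² = 146 + (-54 + 9*(-5 + 9))² = 146 + (-54 + 9*4)² = 146 + (-54 + 36)² = 146 + (-18)² = 146 + 324 = 470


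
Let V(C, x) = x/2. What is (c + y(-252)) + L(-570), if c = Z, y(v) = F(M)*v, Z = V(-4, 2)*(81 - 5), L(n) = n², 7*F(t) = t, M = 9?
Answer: 324652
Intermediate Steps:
F(t) = t/7
V(C, x) = x/2 (V(C, x) = x*(½) = x/2)
Z = 76 (Z = ((½)*2)*(81 - 5) = 1*76 = 76)
y(v) = 9*v/7 (y(v) = ((⅐)*9)*v = 9*v/7)
c = 76
(c + y(-252)) + L(-570) = (76 + (9/7)*(-252)) + (-570)² = (76 - 324) + 324900 = -248 + 324900 = 324652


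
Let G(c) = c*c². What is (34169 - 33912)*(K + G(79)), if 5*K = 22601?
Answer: 639363572/5 ≈ 1.2787e+8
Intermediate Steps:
K = 22601/5 (K = (⅕)*22601 = 22601/5 ≈ 4520.2)
G(c) = c³
(34169 - 33912)*(K + G(79)) = (34169 - 33912)*(22601/5 + 79³) = 257*(22601/5 + 493039) = 257*(2487796/5) = 639363572/5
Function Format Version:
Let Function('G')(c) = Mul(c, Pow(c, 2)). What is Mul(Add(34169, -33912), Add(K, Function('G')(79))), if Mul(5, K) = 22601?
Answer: Rational(639363572, 5) ≈ 1.2787e+8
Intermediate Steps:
K = Rational(22601, 5) (K = Mul(Rational(1, 5), 22601) = Rational(22601, 5) ≈ 4520.2)
Function('G')(c) = Pow(c, 3)
Mul(Add(34169, -33912), Add(K, Function('G')(79))) = Mul(Add(34169, -33912), Add(Rational(22601, 5), Pow(79, 3))) = Mul(257, Add(Rational(22601, 5), 493039)) = Mul(257, Rational(2487796, 5)) = Rational(639363572, 5)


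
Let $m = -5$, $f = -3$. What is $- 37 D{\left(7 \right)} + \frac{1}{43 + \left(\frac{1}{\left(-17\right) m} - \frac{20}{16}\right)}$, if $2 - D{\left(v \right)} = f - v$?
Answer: $- \frac{6304016}{14199} \approx -443.98$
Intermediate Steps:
$D{\left(v \right)} = 5 + v$ ($D{\left(v \right)} = 2 - \left(-3 - v\right) = 2 + \left(3 + v\right) = 5 + v$)
$- 37 D{\left(7 \right)} + \frac{1}{43 + \left(\frac{1}{\left(-17\right) m} - \frac{20}{16}\right)} = - 37 \left(5 + 7\right) + \frac{1}{43 - \left(\frac{5}{4} - \frac{1}{\left(-17\right) \left(-5\right)}\right)} = \left(-37\right) 12 + \frac{1}{43 - \frac{421}{340}} = -444 + \frac{1}{43 + \left(\frac{1}{85} - \frac{5}{4}\right)} = -444 + \frac{1}{43 - \frac{421}{340}} = -444 + \frac{1}{\frac{14199}{340}} = -444 + \frac{340}{14199} = - \frac{6304016}{14199}$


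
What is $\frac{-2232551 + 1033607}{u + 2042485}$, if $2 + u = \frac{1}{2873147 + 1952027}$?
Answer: $- \frac{1928371138752}{3285111955681} \approx -0.587$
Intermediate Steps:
$u = - \frac{9650347}{4825174}$ ($u = -2 + \frac{1}{2873147 + 1952027} = -2 + \frac{1}{4825174} = - \frac{9650347}{4825174} \approx -2.0$)
$\frac{-2232551 + 1033607}{u + 2042485} = \frac{-2232551 + 1033607}{- \frac{9650347}{4825174} + 2042485} = - \frac{1198944}{\frac{9855335867043}{4825174}} = \left(-1198944\right) \frac{4825174}{9855335867043} = - \frac{1928371138752}{3285111955681}$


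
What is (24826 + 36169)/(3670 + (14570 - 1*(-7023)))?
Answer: 60995/25263 ≈ 2.4144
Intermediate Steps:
(24826 + 36169)/(3670 + (14570 - 1*(-7023))) = 60995/(3670 + (14570 + 7023)) = 60995/(3670 + 21593) = 60995/25263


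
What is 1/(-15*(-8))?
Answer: 1/120 ≈ 0.0083333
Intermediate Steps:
1/(-15*(-8)) = 1/120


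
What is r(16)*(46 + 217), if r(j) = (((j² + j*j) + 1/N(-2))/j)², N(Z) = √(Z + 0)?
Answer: 137887481/512 - 526*I*√2 ≈ 2.6931e+5 - 743.88*I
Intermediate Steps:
N(Z) = √Z
r(j) = (2*j² - I*√2/2)²/j² (r(j) = (((j² + j*j) + 1/(√(-2)))/j)² = (((j² + j²) + 1/(I*√2))/j)² = ((2*j² - I*√2/2)/j)² = (2*j² - I*√2/2)²/j²)
r(16)*(46 + 217) = (-½*(1 + 2*I*√2*16²)²/16²)*(46 + 217) = -½*1/256*(1 + 2*I*√2*256)²*263 = -½*1/256*(1 + 512*I*√2)²*263 = -(1 + 512*I*√2)²/512*263 = -263*(1 + 512*I*√2)²/512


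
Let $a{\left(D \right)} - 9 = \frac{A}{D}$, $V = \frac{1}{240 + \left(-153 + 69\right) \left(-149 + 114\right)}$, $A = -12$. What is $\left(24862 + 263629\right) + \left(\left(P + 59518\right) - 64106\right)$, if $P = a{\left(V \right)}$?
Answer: $245752$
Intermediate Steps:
$V = \frac{1}{3180}$ ($V = \frac{1}{240 - -2940} = \frac{1}{240 + 2940} = \frac{1}{3180} \approx 0.00031447$)
$a{\left(D \right)} = 9 - \frac{12}{D}$
$P = -38151$ ($P = 9 - 12 \frac{1}{\frac{1}{3180}} = 9 - 38160 = -38151$)
$\left(24862 + 263629\right) + \left(\left(P + 59518\right) - 64106\right) = \left(24862 + 263629\right) + \left(\left(-38151 + 59518\right) - 64106\right) = 288491 + \left(21367 - 64106\right) = 288491 - 42739 = 245752$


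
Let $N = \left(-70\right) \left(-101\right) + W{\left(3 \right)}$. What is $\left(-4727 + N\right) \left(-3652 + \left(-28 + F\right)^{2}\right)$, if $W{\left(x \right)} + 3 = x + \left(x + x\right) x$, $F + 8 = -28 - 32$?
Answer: $13136604$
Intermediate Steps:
$F = -68$ ($F = -8 - 60 = -68$)
$W{\left(x \right)} = -3 + x + 2 x^{2}$ ($W{\left(x \right)} = -3 + \left(x + \left(x + x\right) x\right) = -3 + \left(x + 2 x x\right) = -3 + \left(x + 2 x^{2}\right) = -3 + x + 2 x^{2}$)
$N = 7088$ ($N = \left(-70\right) \left(-101\right) + \left(-3 + 3 + 2 \cdot 3^{2}\right) = 7070 + \left(-3 + 3 + 2 \cdot 9\right) = 7070 + \left(-3 + 3 + 18\right) = 7070 + 18 = 7088$)
$\left(-4727 + N\right) \left(-3652 + \left(-28 + F\right)^{2}\right) = \left(-4727 + 7088\right) \left(-3652 + \left(-28 - 68\right)^{2}\right) = 2361 \left(-3652 + \left(-96\right)^{2}\right) = 2361 \left(-3652 + 9216\right) = 2361 \cdot 5564 = 13136604$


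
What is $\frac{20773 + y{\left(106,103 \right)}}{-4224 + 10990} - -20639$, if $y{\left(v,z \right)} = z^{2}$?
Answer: $\frac{4108084}{199} \approx 20644.0$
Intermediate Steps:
$\frac{20773 + y{\left(106,103 \right)}}{-4224 + 10990} - -20639 = \frac{20773 + 103^{2}}{-4224 + 10990} - -20639 = \frac{20773 + 10609}{6766} + 20639 = 31382 \cdot \frac{1}{6766} + 20639 = \frac{923}{199} + 20639 = \frac{4108084}{199}$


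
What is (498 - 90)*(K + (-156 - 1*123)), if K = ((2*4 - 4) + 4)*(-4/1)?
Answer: -126888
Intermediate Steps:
K = -32 (K = ((8 - 4) + 4)*(-4*1) = (4 + 4)*(-4) = 8*(-4) = -32)
(498 - 90)*(K + (-156 - 1*123)) = (498 - 90)*(-32 + (-156 - 1*123)) = 408*(-32 + (-156 - 123)) = 408*(-32 - 279) = 408*(-311) = -126888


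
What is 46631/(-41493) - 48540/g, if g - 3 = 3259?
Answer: -1083090271/67675083 ≈ -16.004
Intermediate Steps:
g = 3262 (g = 3 + 3259 = 3262)
46631/(-41493) - 48540/g = 46631/(-41493) - 48540/3262 = 46631*(-1/41493) - 48540*1/3262 = -46631/41493 - 24270/1631 = -1083090271/67675083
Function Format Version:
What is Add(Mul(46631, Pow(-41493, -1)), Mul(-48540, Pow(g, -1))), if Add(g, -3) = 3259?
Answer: Rational(-1083090271, 67675083) ≈ -16.004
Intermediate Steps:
g = 3262 (g = Add(3, 3259) = 3262)
Add(Mul(46631, Pow(-41493, -1)), Mul(-48540, Pow(g, -1))) = Add(Mul(46631, Pow(-41493, -1)), Mul(-48540, Pow(3262, -1))) = Add(Mul(46631, Rational(-1, 41493)), Mul(-48540, Rational(1, 3262))) = Add(Rational(-46631, 41493), Rational(-24270, 1631)) = Rational(-1083090271, 67675083)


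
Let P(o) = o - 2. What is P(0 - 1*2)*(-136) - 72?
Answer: 472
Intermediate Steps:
P(o) = -2 + o
P(0 - 1*2)*(-136) - 72 = (-2 + (0 - 1*2))*(-136) - 72 = (-2 + (0 - 2))*(-136) - 72 = (-2 - 2)*(-136) - 72 = -4*(-136) - 72 = 544 - 72 = 472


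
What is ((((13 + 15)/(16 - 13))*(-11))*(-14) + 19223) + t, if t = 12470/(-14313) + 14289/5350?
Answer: 1582193531807/76574550 ≈ 20662.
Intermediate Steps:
t = 137803957/76574550 (t = 12470*(-1/14313) + 14289*(1/5350) = -12470/14313 + 14289/5350 = 137803957/76574550 ≈ 1.7996)
((((13 + 15)/(16 - 13))*(-11))*(-14) + 19223) + t = ((((13 + 15)/(16 - 13))*(-11))*(-14) + 19223) + 137803957/76574550 = (((28/3)*(-11))*(-14) + 19223) + 137803957/76574550 = (-308/3*(-14) + 19223) + 137803957/76574550 = (4312/3 + 19223) + 137803957/76574550 = 61981/3 + 137803957/76574550 = 1582193531807/76574550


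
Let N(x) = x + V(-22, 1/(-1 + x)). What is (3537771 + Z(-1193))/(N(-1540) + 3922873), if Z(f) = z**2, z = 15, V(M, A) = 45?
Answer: 589666/653563 ≈ 0.90223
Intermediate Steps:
N(x) = 45 + x (N(x) = x + 45 = 45 + x)
Z(f) = 225 (Z(f) = 15**2 = 225)
(3537771 + Z(-1193))/(N(-1540) + 3922873) = (3537771 + 225)/((45 - 1540) + 3922873) = 3537996/(-1495 + 3922873) = 3537996/3921378 = 3537996*(1/3921378) = 589666/653563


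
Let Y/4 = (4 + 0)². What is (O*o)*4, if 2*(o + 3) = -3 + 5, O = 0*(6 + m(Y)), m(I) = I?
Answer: 0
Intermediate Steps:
Y = 64 (Y = 4*(4 + 0)² = 4*4² = 4*16 = 64)
O = 0 (O = 0*(6 + 64) = 0*70 = 0)
o = -2 (o = -3 + (-3 + 5)/2 = -3 + (½)*2 = -3 + 1 = -2)
(O*o)*4 = (0*(-2))*4 = 0*4 = 0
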